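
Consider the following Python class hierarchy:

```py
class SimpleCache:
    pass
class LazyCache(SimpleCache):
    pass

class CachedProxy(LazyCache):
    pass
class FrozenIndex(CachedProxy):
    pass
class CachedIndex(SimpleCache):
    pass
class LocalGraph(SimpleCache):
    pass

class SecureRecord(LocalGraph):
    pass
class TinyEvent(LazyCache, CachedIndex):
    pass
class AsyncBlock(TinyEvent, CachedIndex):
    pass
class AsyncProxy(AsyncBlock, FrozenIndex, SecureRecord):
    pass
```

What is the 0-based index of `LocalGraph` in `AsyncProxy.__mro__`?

8

L[AsyncProxy] = AsyncProxy + merge(L[AsyncBlock], L[FrozenIndex], L[SecureRecord], [AsyncBlock FrozenIndex SecureRecord])
  take AsyncBlock:  [AsyncBlock TinyEvent LazyCache CachedIndex SimpleCache object] + [FrozenIndex CachedProxy LazyCache SimpleCache object] + [SecureRecord LocalGraph SimpleCache object] + [AsyncBlock FrozenIndex SecureRecord]
  take TinyEvent:  [TinyEvent LazyCache CachedIndex SimpleCache object] + [FrozenIndex CachedProxy LazyCache SimpleCache object] + [SecureRecord LocalGraph SimpleCache object] + [FrozenIndex SecureRecord]
  take FrozenIndex:  [LazyCache CachedIndex SimpleCache object] + [FrozenIndex CachedProxy LazyCache SimpleCache object] + [SecureRecord LocalGraph SimpleCache object] + [FrozenIndex SecureRecord]
  take CachedProxy:  [LazyCache CachedIndex SimpleCache object] + [CachedProxy LazyCache SimpleCache object] + [SecureRecord LocalGraph SimpleCache object] + [SecureRecord]
  take LazyCache:  [LazyCache CachedIndex SimpleCache object] + [LazyCache SimpleCache object] + [SecureRecord LocalGraph SimpleCache object] + [SecureRecord]
  take CachedIndex:  [CachedIndex SimpleCache object] + [SimpleCache object] + [SecureRecord LocalGraph SimpleCache object] + [SecureRecord]
  take SecureRecord:  [SimpleCache object] + [SimpleCache object] + [SecureRecord LocalGraph SimpleCache object] + [SecureRecord]
  take LocalGraph:  [SimpleCache object] + [SimpleCache object] + [LocalGraph SimpleCache object]
  take SimpleCache:  [SimpleCache object] + [SimpleCache object] + [SimpleCache object]
  take object:  [object] + [object] + [object]
MRO: AsyncProxy AsyncBlock TinyEvent FrozenIndex CachedProxy LazyCache CachedIndex SecureRecord LocalGraph SimpleCache object
LocalGraph sits at index 8.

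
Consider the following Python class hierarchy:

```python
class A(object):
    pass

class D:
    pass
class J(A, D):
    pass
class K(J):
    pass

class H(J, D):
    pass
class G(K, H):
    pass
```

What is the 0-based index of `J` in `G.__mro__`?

3

L[G] = G + merge(L[K], L[H], [K H])
  take K:  [K J A D object] + [H J A D object] + [K H]
  take H:  [J A D object] + [H J A D object] + [H]
  take J:  [J A D object] + [J A D object]
  take A:  [A D object] + [A D object]
  take D:  [D object] + [D object]
  take object:  [object] + [object]
MRO: G K H J A D object
J sits at index 3.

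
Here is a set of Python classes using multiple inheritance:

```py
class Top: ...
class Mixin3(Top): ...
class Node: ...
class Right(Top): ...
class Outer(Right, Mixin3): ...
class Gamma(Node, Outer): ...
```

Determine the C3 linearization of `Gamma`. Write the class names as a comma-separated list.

L[Gamma] = Gamma + merge(L[Node], L[Outer], [Node Outer])
  take Node:  [Node object] + [Outer Right Mixin3 Top object] + [Node Outer]
  take Outer:  [object] + [Outer Right Mixin3 Top object] + [Outer]
  take Right:  [object] + [Right Mixin3 Top object]
  take Mixin3:  [object] + [Mixin3 Top object]
  take Top:  [object] + [Top object]
  take object:  [object] + [object]

Gamma, Node, Outer, Right, Mixin3, Top, object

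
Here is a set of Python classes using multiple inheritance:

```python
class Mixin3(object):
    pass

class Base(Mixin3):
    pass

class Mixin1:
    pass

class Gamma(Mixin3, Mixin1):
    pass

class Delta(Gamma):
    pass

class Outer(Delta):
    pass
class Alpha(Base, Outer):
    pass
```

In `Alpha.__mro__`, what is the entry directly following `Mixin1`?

L[Alpha] = Alpha + merge(L[Base], L[Outer], [Base Outer])
  take Base:  [Base Mixin3 object] + [Outer Delta Gamma Mixin3 Mixin1 object] + [Base Outer]
  take Outer:  [Mixin3 object] + [Outer Delta Gamma Mixin3 Mixin1 object] + [Outer]
  take Delta:  [Mixin3 object] + [Delta Gamma Mixin3 Mixin1 object]
  take Gamma:  [Mixin3 object] + [Gamma Mixin3 Mixin1 object]
  take Mixin3:  [Mixin3 object] + [Mixin3 Mixin1 object]
  take Mixin1:  [object] + [Mixin1 object]
  take object:  [object] + [object]
MRO: Alpha Base Outer Delta Gamma Mixin3 Mixin1 object
Mixin1 is at position 6; next is object.

object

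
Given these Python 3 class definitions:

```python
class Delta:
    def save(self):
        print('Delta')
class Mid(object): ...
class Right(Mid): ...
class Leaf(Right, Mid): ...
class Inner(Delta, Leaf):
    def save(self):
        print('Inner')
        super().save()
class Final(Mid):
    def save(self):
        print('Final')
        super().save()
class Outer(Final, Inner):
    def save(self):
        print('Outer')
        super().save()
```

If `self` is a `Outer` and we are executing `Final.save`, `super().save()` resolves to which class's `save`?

L[Outer] = Outer + merge(L[Final], L[Inner], [Final Inner])
  take Final:  [Final Mid object] + [Inner Delta Leaf Right Mid object] + [Final Inner]
  take Inner:  [Mid object] + [Inner Delta Leaf Right Mid object] + [Inner]
  take Delta:  [Mid object] + [Delta Leaf Right Mid object]
  take Leaf:  [Mid object] + [Leaf Right Mid object]
  take Right:  [Mid object] + [Right Mid object]
  take Mid:  [Mid object] + [Mid object]
  take object:  [object] + [object]
MRO: Outer Final Inner Delta Leaf Right Mid object
super() in Final.save on a Outer instance goes to the class after Final in Outer's MRO: Inner.

Inner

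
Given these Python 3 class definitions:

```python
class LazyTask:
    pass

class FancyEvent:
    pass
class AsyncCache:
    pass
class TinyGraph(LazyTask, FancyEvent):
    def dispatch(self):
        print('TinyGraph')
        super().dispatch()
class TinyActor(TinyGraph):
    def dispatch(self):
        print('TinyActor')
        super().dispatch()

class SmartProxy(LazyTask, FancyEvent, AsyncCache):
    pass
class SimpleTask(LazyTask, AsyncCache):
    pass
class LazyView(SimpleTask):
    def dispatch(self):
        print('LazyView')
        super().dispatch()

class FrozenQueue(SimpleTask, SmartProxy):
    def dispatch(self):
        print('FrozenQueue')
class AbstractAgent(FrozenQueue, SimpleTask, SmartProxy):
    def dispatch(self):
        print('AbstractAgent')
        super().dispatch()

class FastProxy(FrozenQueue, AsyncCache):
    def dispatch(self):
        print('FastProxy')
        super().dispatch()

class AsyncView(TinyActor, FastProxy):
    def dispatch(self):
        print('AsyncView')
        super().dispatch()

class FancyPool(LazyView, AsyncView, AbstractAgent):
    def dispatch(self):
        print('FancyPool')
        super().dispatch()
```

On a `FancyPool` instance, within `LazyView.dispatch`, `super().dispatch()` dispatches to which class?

AsyncView

L[FancyPool] = FancyPool + merge(L[LazyView], L[AsyncView], L[AbstractAgent], [LazyView AsyncView AbstractAgent])
  take LazyView:  [LazyView SimpleTask LazyTask AsyncCache object] + [AsyncView TinyActor TinyGraph FastProxy FrozenQueue SimpleTask SmartProxy LazyTask FancyEvent AsyncCache object] + [AbstractAgent FrozenQueue SimpleTask SmartProxy LazyTask FancyEvent AsyncCache object] + [LazyView AsyncView AbstractAgent]
  take AsyncView:  [SimpleTask LazyTask AsyncCache object] + [AsyncView TinyActor TinyGraph FastProxy FrozenQueue SimpleTask SmartProxy LazyTask FancyEvent AsyncCache object] + [AbstractAgent FrozenQueue SimpleTask SmartProxy LazyTask FancyEvent AsyncCache object] + [AsyncView AbstractAgent]
  take TinyActor:  [SimpleTask LazyTask AsyncCache object] + [TinyActor TinyGraph FastProxy FrozenQueue SimpleTask SmartProxy LazyTask FancyEvent AsyncCache object] + [AbstractAgent FrozenQueue SimpleTask SmartProxy LazyTask FancyEvent AsyncCache object] + [AbstractAgent]
  take TinyGraph:  [SimpleTask LazyTask AsyncCache object] + [TinyGraph FastProxy FrozenQueue SimpleTask SmartProxy LazyTask FancyEvent AsyncCache object] + [AbstractAgent FrozenQueue SimpleTask SmartProxy LazyTask FancyEvent AsyncCache object] + [AbstractAgent]
  take FastProxy:  [SimpleTask LazyTask AsyncCache object] + [FastProxy FrozenQueue SimpleTask SmartProxy LazyTask FancyEvent AsyncCache object] + [AbstractAgent FrozenQueue SimpleTask SmartProxy LazyTask FancyEvent AsyncCache object] + [AbstractAgent]
  take AbstractAgent:  [SimpleTask LazyTask AsyncCache object] + [FrozenQueue SimpleTask SmartProxy LazyTask FancyEvent AsyncCache object] + [AbstractAgent FrozenQueue SimpleTask SmartProxy LazyTask FancyEvent AsyncCache object] + [AbstractAgent]
  take FrozenQueue:  [SimpleTask LazyTask AsyncCache object] + [FrozenQueue SimpleTask SmartProxy LazyTask FancyEvent AsyncCache object] + [FrozenQueue SimpleTask SmartProxy LazyTask FancyEvent AsyncCache object]
  take SimpleTask:  [SimpleTask LazyTask AsyncCache object] + [SimpleTask SmartProxy LazyTask FancyEvent AsyncCache object] + [SimpleTask SmartProxy LazyTask FancyEvent AsyncCache object]
  take SmartProxy:  [LazyTask AsyncCache object] + [SmartProxy LazyTask FancyEvent AsyncCache object] + [SmartProxy LazyTask FancyEvent AsyncCache object]
  take LazyTask:  [LazyTask AsyncCache object] + [LazyTask FancyEvent AsyncCache object] + [LazyTask FancyEvent AsyncCache object]
  take FancyEvent:  [AsyncCache object] + [FancyEvent AsyncCache object] + [FancyEvent AsyncCache object]
  take AsyncCache:  [AsyncCache object] + [AsyncCache object] + [AsyncCache object]
  take object:  [object] + [object] + [object]
MRO: FancyPool LazyView AsyncView TinyActor TinyGraph FastProxy AbstractAgent FrozenQueue SimpleTask SmartProxy LazyTask FancyEvent AsyncCache object
super() in LazyView.dispatch on a FancyPool instance goes to the class after LazyView in FancyPool's MRO: AsyncView.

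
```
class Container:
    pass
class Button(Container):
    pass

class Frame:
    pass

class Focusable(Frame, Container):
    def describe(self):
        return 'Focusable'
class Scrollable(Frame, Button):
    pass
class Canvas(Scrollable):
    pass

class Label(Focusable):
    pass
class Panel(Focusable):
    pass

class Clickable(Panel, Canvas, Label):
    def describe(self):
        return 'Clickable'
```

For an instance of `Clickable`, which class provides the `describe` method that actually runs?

L[Clickable] = Clickable + merge(L[Panel], L[Canvas], L[Label], [Panel Canvas Label])
  take Panel:  [Panel Focusable Frame Container object] + [Canvas Scrollable Frame Button Container object] + [Label Focusable Frame Container object] + [Panel Canvas Label]
  take Canvas:  [Focusable Frame Container object] + [Canvas Scrollable Frame Button Container object] + [Label Focusable Frame Container object] + [Canvas Label]
  take Scrollable:  [Focusable Frame Container object] + [Scrollable Frame Button Container object] + [Label Focusable Frame Container object] + [Label]
  take Label:  [Focusable Frame Container object] + [Frame Button Container object] + [Label Focusable Frame Container object] + [Label]
  take Focusable:  [Focusable Frame Container object] + [Frame Button Container object] + [Focusable Frame Container object]
  take Frame:  [Frame Container object] + [Frame Button Container object] + [Frame Container object]
  take Button:  [Container object] + [Button Container object] + [Container object]
  take Container:  [Container object] + [Container object] + [Container object]
  take object:  [object] + [object] + [object]
MRO: Clickable Panel Canvas Scrollable Label Focusable Frame Button Container object
describe is defined in: Clickable, Focusable. First along the MRO is Clickable.

Clickable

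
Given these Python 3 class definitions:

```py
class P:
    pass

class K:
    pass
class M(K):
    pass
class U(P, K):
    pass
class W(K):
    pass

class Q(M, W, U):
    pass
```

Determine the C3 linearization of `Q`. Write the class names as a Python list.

[Q, M, W, U, P, K, object]

L[Q] = Q + merge(L[M], L[W], L[U], [M W U])
  take M:  [M K object] + [W K object] + [U P K object] + [M W U]
  take W:  [K object] + [W K object] + [U P K object] + [W U]
  take U:  [K object] + [K object] + [U P K object] + [U]
  take P:  [K object] + [K object] + [P K object]
  take K:  [K object] + [K object] + [K object]
  take object:  [object] + [object] + [object]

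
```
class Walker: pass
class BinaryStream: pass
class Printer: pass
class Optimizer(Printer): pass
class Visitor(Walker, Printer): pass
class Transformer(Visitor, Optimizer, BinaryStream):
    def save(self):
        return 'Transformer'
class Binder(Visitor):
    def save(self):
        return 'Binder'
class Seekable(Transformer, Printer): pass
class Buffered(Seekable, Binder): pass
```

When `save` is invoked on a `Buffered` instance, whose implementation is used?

L[Buffered] = Buffered + merge(L[Seekable], L[Binder], [Seekable Binder])
  take Seekable:  [Seekable Transformer Visitor Walker Optimizer Printer BinaryStream object] + [Binder Visitor Walker Printer object] + [Seekable Binder]
  take Transformer:  [Transformer Visitor Walker Optimizer Printer BinaryStream object] + [Binder Visitor Walker Printer object] + [Binder]
  take Binder:  [Visitor Walker Optimizer Printer BinaryStream object] + [Binder Visitor Walker Printer object] + [Binder]
  take Visitor:  [Visitor Walker Optimizer Printer BinaryStream object] + [Visitor Walker Printer object]
  take Walker:  [Walker Optimizer Printer BinaryStream object] + [Walker Printer object]
  take Optimizer:  [Optimizer Printer BinaryStream object] + [Printer object]
  take Printer:  [Printer BinaryStream object] + [Printer object]
  take BinaryStream:  [BinaryStream object] + [object]
  take object:  [object] + [object]
MRO: Buffered Seekable Transformer Binder Visitor Walker Optimizer Printer BinaryStream object
save is defined in: Binder, Transformer. First along the MRO is Transformer.

Transformer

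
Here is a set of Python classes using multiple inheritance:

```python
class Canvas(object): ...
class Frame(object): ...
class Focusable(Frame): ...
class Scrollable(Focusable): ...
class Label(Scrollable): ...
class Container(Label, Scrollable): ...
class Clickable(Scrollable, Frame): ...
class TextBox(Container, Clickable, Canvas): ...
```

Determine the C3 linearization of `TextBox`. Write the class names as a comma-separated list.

TextBox, Container, Label, Clickable, Scrollable, Focusable, Frame, Canvas, object

L[TextBox] = TextBox + merge(L[Container], L[Clickable], L[Canvas], [Container Clickable Canvas])
  take Container:  [Container Label Scrollable Focusable Frame object] + [Clickable Scrollable Focusable Frame object] + [Canvas object] + [Container Clickable Canvas]
  take Label:  [Label Scrollable Focusable Frame object] + [Clickable Scrollable Focusable Frame object] + [Canvas object] + [Clickable Canvas]
  take Clickable:  [Scrollable Focusable Frame object] + [Clickable Scrollable Focusable Frame object] + [Canvas object] + [Clickable Canvas]
  take Scrollable:  [Scrollable Focusable Frame object] + [Scrollable Focusable Frame object] + [Canvas object] + [Canvas]
  take Focusable:  [Focusable Frame object] + [Focusable Frame object] + [Canvas object] + [Canvas]
  take Frame:  [Frame object] + [Frame object] + [Canvas object] + [Canvas]
  take Canvas:  [object] + [object] + [Canvas object] + [Canvas]
  take object:  [object] + [object] + [object]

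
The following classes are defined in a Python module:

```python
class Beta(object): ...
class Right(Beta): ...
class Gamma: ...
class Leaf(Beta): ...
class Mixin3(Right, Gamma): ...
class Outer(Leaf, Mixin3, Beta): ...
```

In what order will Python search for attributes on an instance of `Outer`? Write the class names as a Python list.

[Outer, Leaf, Mixin3, Right, Beta, Gamma, object]

L[Outer] = Outer + merge(L[Leaf], L[Mixin3], L[Beta], [Leaf Mixin3 Beta])
  take Leaf:  [Leaf Beta object] + [Mixin3 Right Beta Gamma object] + [Beta object] + [Leaf Mixin3 Beta]
  take Mixin3:  [Beta object] + [Mixin3 Right Beta Gamma object] + [Beta object] + [Mixin3 Beta]
  take Right:  [Beta object] + [Right Beta Gamma object] + [Beta object] + [Beta]
  take Beta:  [Beta object] + [Beta Gamma object] + [Beta object] + [Beta]
  take Gamma:  [object] + [Gamma object] + [object]
  take object:  [object] + [object] + [object]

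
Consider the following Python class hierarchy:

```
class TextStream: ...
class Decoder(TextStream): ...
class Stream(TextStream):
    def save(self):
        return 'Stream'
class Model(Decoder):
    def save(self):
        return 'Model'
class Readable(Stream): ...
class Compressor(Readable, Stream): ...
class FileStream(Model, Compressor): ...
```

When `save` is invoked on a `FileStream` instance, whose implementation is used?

Model

L[FileStream] = FileStream + merge(L[Model], L[Compressor], [Model Compressor])
  take Model:  [Model Decoder TextStream object] + [Compressor Readable Stream TextStream object] + [Model Compressor]
  take Decoder:  [Decoder TextStream object] + [Compressor Readable Stream TextStream object] + [Compressor]
  take Compressor:  [TextStream object] + [Compressor Readable Stream TextStream object] + [Compressor]
  take Readable:  [TextStream object] + [Readable Stream TextStream object]
  take Stream:  [TextStream object] + [Stream TextStream object]
  take TextStream:  [TextStream object] + [TextStream object]
  take object:  [object] + [object]
MRO: FileStream Model Decoder Compressor Readable Stream TextStream object
save is defined in: Model, Stream. First along the MRO is Model.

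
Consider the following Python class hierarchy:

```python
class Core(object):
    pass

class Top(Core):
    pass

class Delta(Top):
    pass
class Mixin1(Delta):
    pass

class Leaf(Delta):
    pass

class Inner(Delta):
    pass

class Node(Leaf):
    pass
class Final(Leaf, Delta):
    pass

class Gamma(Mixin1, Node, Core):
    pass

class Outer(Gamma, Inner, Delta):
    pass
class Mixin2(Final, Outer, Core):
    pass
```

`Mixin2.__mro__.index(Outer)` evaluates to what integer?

L[Mixin2] = Mixin2 + merge(L[Final], L[Outer], L[Core], [Final Outer Core])
  take Final:  [Final Leaf Delta Top Core object] + [Outer Gamma Mixin1 Node Leaf Inner Delta Top Core object] + [Core object] + [Final Outer Core]
  take Outer:  [Leaf Delta Top Core object] + [Outer Gamma Mixin1 Node Leaf Inner Delta Top Core object] + [Core object] + [Outer Core]
  take Gamma:  [Leaf Delta Top Core object] + [Gamma Mixin1 Node Leaf Inner Delta Top Core object] + [Core object] + [Core]
  take Mixin1:  [Leaf Delta Top Core object] + [Mixin1 Node Leaf Inner Delta Top Core object] + [Core object] + [Core]
  take Node:  [Leaf Delta Top Core object] + [Node Leaf Inner Delta Top Core object] + [Core object] + [Core]
  take Leaf:  [Leaf Delta Top Core object] + [Leaf Inner Delta Top Core object] + [Core object] + [Core]
  take Inner:  [Delta Top Core object] + [Inner Delta Top Core object] + [Core object] + [Core]
  take Delta:  [Delta Top Core object] + [Delta Top Core object] + [Core object] + [Core]
  take Top:  [Top Core object] + [Top Core object] + [Core object] + [Core]
  take Core:  [Core object] + [Core object] + [Core object] + [Core]
  take object:  [object] + [object] + [object]
MRO: Mixin2 Final Outer Gamma Mixin1 Node Leaf Inner Delta Top Core object
Outer sits at index 2.

2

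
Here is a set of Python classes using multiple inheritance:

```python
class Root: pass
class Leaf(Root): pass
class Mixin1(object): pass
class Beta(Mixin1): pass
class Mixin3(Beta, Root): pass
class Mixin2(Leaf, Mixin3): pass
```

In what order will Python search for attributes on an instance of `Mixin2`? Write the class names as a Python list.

L[Mixin2] = Mixin2 + merge(L[Leaf], L[Mixin3], [Leaf Mixin3])
  take Leaf:  [Leaf Root object] + [Mixin3 Beta Mixin1 Root object] + [Leaf Mixin3]
  take Mixin3:  [Root object] + [Mixin3 Beta Mixin1 Root object] + [Mixin3]
  take Beta:  [Root object] + [Beta Mixin1 Root object]
  take Mixin1:  [Root object] + [Mixin1 Root object]
  take Root:  [Root object] + [Root object]
  take object:  [object] + [object]

[Mixin2, Leaf, Mixin3, Beta, Mixin1, Root, object]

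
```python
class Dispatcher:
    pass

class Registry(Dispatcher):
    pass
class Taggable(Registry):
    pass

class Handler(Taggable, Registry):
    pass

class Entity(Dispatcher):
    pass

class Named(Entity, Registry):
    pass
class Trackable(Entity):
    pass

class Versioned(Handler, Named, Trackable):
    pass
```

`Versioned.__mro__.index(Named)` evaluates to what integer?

L[Versioned] = Versioned + merge(L[Handler], L[Named], L[Trackable], [Handler Named Trackable])
  take Handler:  [Handler Taggable Registry Dispatcher object] + [Named Entity Registry Dispatcher object] + [Trackable Entity Dispatcher object] + [Handler Named Trackable]
  take Taggable:  [Taggable Registry Dispatcher object] + [Named Entity Registry Dispatcher object] + [Trackable Entity Dispatcher object] + [Named Trackable]
  take Named:  [Registry Dispatcher object] + [Named Entity Registry Dispatcher object] + [Trackable Entity Dispatcher object] + [Named Trackable]
  take Trackable:  [Registry Dispatcher object] + [Entity Registry Dispatcher object] + [Trackable Entity Dispatcher object] + [Trackable]
  take Entity:  [Registry Dispatcher object] + [Entity Registry Dispatcher object] + [Entity Dispatcher object]
  take Registry:  [Registry Dispatcher object] + [Registry Dispatcher object] + [Dispatcher object]
  take Dispatcher:  [Dispatcher object] + [Dispatcher object] + [Dispatcher object]
  take object:  [object] + [object] + [object]
MRO: Versioned Handler Taggable Named Trackable Entity Registry Dispatcher object
Named sits at index 3.

3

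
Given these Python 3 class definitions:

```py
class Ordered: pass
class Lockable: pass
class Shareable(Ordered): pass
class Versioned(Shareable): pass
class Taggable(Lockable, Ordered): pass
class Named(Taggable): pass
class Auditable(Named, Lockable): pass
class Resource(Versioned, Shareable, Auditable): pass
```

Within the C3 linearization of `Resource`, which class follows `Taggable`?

Lockable

L[Resource] = Resource + merge(L[Versioned], L[Shareable], L[Auditable], [Versioned Shareable Auditable])
  take Versioned:  [Versioned Shareable Ordered object] + [Shareable Ordered object] + [Auditable Named Taggable Lockable Ordered object] + [Versioned Shareable Auditable]
  take Shareable:  [Shareable Ordered object] + [Shareable Ordered object] + [Auditable Named Taggable Lockable Ordered object] + [Shareable Auditable]
  take Auditable:  [Ordered object] + [Ordered object] + [Auditable Named Taggable Lockable Ordered object] + [Auditable]
  take Named:  [Ordered object] + [Ordered object] + [Named Taggable Lockable Ordered object]
  take Taggable:  [Ordered object] + [Ordered object] + [Taggable Lockable Ordered object]
  take Lockable:  [Ordered object] + [Ordered object] + [Lockable Ordered object]
  take Ordered:  [Ordered object] + [Ordered object] + [Ordered object]
  take object:  [object] + [object] + [object]
MRO: Resource Versioned Shareable Auditable Named Taggable Lockable Ordered object
Taggable is at position 5; next is Lockable.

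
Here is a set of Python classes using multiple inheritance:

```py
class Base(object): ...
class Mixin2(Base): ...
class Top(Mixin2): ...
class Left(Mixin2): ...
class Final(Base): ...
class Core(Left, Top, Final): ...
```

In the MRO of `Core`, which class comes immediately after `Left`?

L[Core] = Core + merge(L[Left], L[Top], L[Final], [Left Top Final])
  take Left:  [Left Mixin2 Base object] + [Top Mixin2 Base object] + [Final Base object] + [Left Top Final]
  take Top:  [Mixin2 Base object] + [Top Mixin2 Base object] + [Final Base object] + [Top Final]
  take Mixin2:  [Mixin2 Base object] + [Mixin2 Base object] + [Final Base object] + [Final]
  take Final:  [Base object] + [Base object] + [Final Base object] + [Final]
  take Base:  [Base object] + [Base object] + [Base object]
  take object:  [object] + [object] + [object]
MRO: Core Left Top Mixin2 Final Base object
Left is at position 1; next is Top.

Top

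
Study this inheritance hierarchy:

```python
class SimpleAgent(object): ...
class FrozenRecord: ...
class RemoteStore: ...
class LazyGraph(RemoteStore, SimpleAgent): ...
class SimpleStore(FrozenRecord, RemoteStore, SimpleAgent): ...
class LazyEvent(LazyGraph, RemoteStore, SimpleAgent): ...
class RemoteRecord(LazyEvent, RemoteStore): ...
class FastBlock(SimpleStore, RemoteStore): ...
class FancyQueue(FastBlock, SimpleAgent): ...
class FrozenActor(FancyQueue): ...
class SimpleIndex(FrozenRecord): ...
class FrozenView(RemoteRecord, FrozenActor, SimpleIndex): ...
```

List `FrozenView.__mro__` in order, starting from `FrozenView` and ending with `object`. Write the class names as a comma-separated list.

L[FrozenView] = FrozenView + merge(L[RemoteRecord], L[FrozenActor], L[SimpleIndex], [RemoteRecord FrozenActor SimpleIndex])
  take RemoteRecord:  [RemoteRecord LazyEvent LazyGraph RemoteStore SimpleAgent object] + [FrozenActor FancyQueue FastBlock SimpleStore FrozenRecord RemoteStore SimpleAgent object] + [SimpleIndex FrozenRecord object] + [RemoteRecord FrozenActor SimpleIndex]
  take LazyEvent:  [LazyEvent LazyGraph RemoteStore SimpleAgent object] + [FrozenActor FancyQueue FastBlock SimpleStore FrozenRecord RemoteStore SimpleAgent object] + [SimpleIndex FrozenRecord object] + [FrozenActor SimpleIndex]
  take LazyGraph:  [LazyGraph RemoteStore SimpleAgent object] + [FrozenActor FancyQueue FastBlock SimpleStore FrozenRecord RemoteStore SimpleAgent object] + [SimpleIndex FrozenRecord object] + [FrozenActor SimpleIndex]
  take FrozenActor:  [RemoteStore SimpleAgent object] + [FrozenActor FancyQueue FastBlock SimpleStore FrozenRecord RemoteStore SimpleAgent object] + [SimpleIndex FrozenRecord object] + [FrozenActor SimpleIndex]
  take FancyQueue:  [RemoteStore SimpleAgent object] + [FancyQueue FastBlock SimpleStore FrozenRecord RemoteStore SimpleAgent object] + [SimpleIndex FrozenRecord object] + [SimpleIndex]
  take FastBlock:  [RemoteStore SimpleAgent object] + [FastBlock SimpleStore FrozenRecord RemoteStore SimpleAgent object] + [SimpleIndex FrozenRecord object] + [SimpleIndex]
  take SimpleStore:  [RemoteStore SimpleAgent object] + [SimpleStore FrozenRecord RemoteStore SimpleAgent object] + [SimpleIndex FrozenRecord object] + [SimpleIndex]
  take SimpleIndex:  [RemoteStore SimpleAgent object] + [FrozenRecord RemoteStore SimpleAgent object] + [SimpleIndex FrozenRecord object] + [SimpleIndex]
  take FrozenRecord:  [RemoteStore SimpleAgent object] + [FrozenRecord RemoteStore SimpleAgent object] + [FrozenRecord object]
  take RemoteStore:  [RemoteStore SimpleAgent object] + [RemoteStore SimpleAgent object] + [object]
  take SimpleAgent:  [SimpleAgent object] + [SimpleAgent object] + [object]
  take object:  [object] + [object] + [object]

FrozenView, RemoteRecord, LazyEvent, LazyGraph, FrozenActor, FancyQueue, FastBlock, SimpleStore, SimpleIndex, FrozenRecord, RemoteStore, SimpleAgent, object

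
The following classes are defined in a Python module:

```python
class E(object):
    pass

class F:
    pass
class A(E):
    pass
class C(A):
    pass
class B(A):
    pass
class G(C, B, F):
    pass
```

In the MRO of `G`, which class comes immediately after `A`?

L[G] = G + merge(L[C], L[B], L[F], [C B F])
  take C:  [C A E object] + [B A E object] + [F object] + [C B F]
  take B:  [A E object] + [B A E object] + [F object] + [B F]
  take A:  [A E object] + [A E object] + [F object] + [F]
  take E:  [E object] + [E object] + [F object] + [F]
  take F:  [object] + [object] + [F object] + [F]
  take object:  [object] + [object] + [object]
MRO: G C B A E F object
A is at position 3; next is E.

E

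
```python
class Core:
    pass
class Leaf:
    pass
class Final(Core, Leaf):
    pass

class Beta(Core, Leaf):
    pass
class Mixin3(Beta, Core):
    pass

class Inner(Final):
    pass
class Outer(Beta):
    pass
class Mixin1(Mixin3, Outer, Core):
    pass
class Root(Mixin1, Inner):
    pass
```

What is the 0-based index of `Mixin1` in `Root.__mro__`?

L[Root] = Root + merge(L[Mixin1], L[Inner], [Mixin1 Inner])
  take Mixin1:  [Mixin1 Mixin3 Outer Beta Core Leaf object] + [Inner Final Core Leaf object] + [Mixin1 Inner]
  take Mixin3:  [Mixin3 Outer Beta Core Leaf object] + [Inner Final Core Leaf object] + [Inner]
  take Outer:  [Outer Beta Core Leaf object] + [Inner Final Core Leaf object] + [Inner]
  take Beta:  [Beta Core Leaf object] + [Inner Final Core Leaf object] + [Inner]
  take Inner:  [Core Leaf object] + [Inner Final Core Leaf object] + [Inner]
  take Final:  [Core Leaf object] + [Final Core Leaf object]
  take Core:  [Core Leaf object] + [Core Leaf object]
  take Leaf:  [Leaf object] + [Leaf object]
  take object:  [object] + [object]
MRO: Root Mixin1 Mixin3 Outer Beta Inner Final Core Leaf object
Mixin1 sits at index 1.

1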